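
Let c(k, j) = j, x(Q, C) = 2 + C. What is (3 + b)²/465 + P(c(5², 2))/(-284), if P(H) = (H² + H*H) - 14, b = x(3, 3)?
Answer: 10483/66030 ≈ 0.15876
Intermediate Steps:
b = 5 (b = 2 + 3 = 5)
P(H) = -14 + 2*H² (P(H) = (H² + H²) - 14 = 2*H² - 14 = -14 + 2*H²)
(3 + b)²/465 + P(c(5², 2))/(-284) = (3 + 5)²/465 + (-14 + 2*2²)/(-284) = 8²*(1/465) + (-14 + 2*4)*(-1/284) = 64*(1/465) + (-14 + 8)*(-1/284) = 64/465 - 6*(-1/284) = 64/465 + 3/142 = 10483/66030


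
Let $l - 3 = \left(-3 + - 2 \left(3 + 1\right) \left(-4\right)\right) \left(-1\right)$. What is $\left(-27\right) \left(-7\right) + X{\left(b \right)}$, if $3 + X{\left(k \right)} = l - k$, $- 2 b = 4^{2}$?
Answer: $168$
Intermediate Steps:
$l = -26$ ($l = 3 + \left(-3 + - 2 \left(3 + 1\right) \left(-4\right)\right) \left(-1\right) = 3 + \left(-3 + \left(-2\right) 4 \left(-4\right)\right) \left(-1\right) = 3 + \left(-3 - -32\right) \left(-1\right) = 3 + \left(-3 + 32\right) \left(-1\right) = 3 + 29 \left(-1\right) = 3 - 29 = -26$)
$b = -8$ ($b = - \frac{4^{2}}{2} = \left(- \frac{1}{2}\right) 16 = -8$)
$X{\left(k \right)} = -29 - k$ ($X{\left(k \right)} = -3 - \left(26 + k\right) = -29 - k$)
$\left(-27\right) \left(-7\right) + X{\left(b \right)} = \left(-27\right) \left(-7\right) - 21 = 189 + \left(-29 + 8\right) = 189 - 21 = 168$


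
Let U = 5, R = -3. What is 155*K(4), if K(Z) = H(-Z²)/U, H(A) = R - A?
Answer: 403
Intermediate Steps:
H(A) = -3 - A
K(Z) = -⅗ + Z²/5 (K(Z) = (-3 - (-1)*Z²)/5 = (-3 + Z²)*(⅕) = -⅗ + Z²/5)
155*K(4) = 155*(-⅗ + (⅕)*4²) = 155*(-⅗ + (⅕)*16) = 155*(-⅗ + 16/5) = 155*(13/5) = 403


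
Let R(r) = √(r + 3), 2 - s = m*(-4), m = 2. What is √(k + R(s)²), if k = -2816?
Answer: I*√2803 ≈ 52.943*I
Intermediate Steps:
s = 10 (s = 2 - 2*(-4) = 2 - 1*(-8) = 2 + 8 = 10)
R(r) = √(3 + r)
√(k + R(s)²) = √(-2816 + (√(3 + 10))²) = √(-2816 + (√13)²) = √(-2816 + 13) = √(-2803) = I*√2803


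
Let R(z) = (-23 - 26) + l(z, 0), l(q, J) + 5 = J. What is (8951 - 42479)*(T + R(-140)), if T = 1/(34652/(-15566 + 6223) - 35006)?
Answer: 296105510677812/163547855 ≈ 1.8105e+6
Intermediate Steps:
l(q, J) = -5 + J
R(z) = -54 (R(z) = (-23 - 26) + (-5 + 0) = -49 - 5 = -54)
T = -9343/327095710 (T = 1/(34652/(-9343) - 35006) = 1/(34652*(-1/9343) - 35006) = 1/(-34652/9343 - 35006) = 1/(-327095710/9343) = -9343/327095710 ≈ -2.8564e-5)
(8951 - 42479)*(T + R(-140)) = (8951 - 42479)*(-9343/327095710 - 54) = -33528*(-17663177683/327095710) = 296105510677812/163547855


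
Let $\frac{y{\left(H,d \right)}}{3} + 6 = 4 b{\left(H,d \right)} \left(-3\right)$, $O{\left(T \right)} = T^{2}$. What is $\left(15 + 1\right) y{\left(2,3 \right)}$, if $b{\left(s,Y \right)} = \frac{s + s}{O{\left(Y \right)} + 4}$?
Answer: $- \frac{6048}{13} \approx -465.23$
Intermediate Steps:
$b{\left(s,Y \right)} = \frac{2 s}{4 + Y^{2}}$ ($b{\left(s,Y \right)} = \frac{s + s}{Y^{2} + 4} = \frac{2 s}{4 + Y^{2}}$)
$y{\left(H,d \right)} = -18 - \frac{72 H}{4 + d^{2}}$ ($y{\left(H,d \right)} = -18 + 3 \cdot 4 \frac{2 H}{4 + d^{2}} \left(-3\right) = -18 + 3 \frac{8 H}{4 + d^{2}} \left(-3\right) = -18 + 3 \left(- \frac{24 H}{4 + d^{2}}\right) = -18 - \frac{72 H}{4 + d^{2}}$)
$\left(15 + 1\right) y{\left(2,3 \right)} = \left(15 + 1\right) \frac{18 \left(-4 - 3^{2} - 8\right)}{4 + 3^{2}} = 16 \frac{18 \left(-4 - 9 - 8\right)}{4 + 9} = 16 \frac{18 \left(-4 - 9 - 8\right)}{13} = 16 \cdot 18 \cdot \frac{1}{13} \left(-21\right) = 16 \left(- \frac{378}{13}\right) = - \frac{6048}{13}$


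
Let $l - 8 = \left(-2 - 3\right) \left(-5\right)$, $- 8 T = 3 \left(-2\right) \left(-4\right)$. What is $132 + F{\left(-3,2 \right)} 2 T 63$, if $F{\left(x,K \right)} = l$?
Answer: $-12342$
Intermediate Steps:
$T = -3$ ($T = - \frac{3 \left(-2\right) \left(-4\right)}{8} = - \frac{\left(-6\right) \left(-4\right)}{8} = \left(- \frac{1}{8}\right) 24 = -3$)
$l = 33$ ($l = 8 + \left(-2 - 3\right) \left(-5\right) = 8 - -25 = 8 + 25 = 33$)
$F{\left(x,K \right)} = 33$
$132 + F{\left(-3,2 \right)} 2 T 63 = 132 + 33 \cdot 2 \left(-3\right) 63 = 132 + 66 \left(-3\right) 63 = 132 - 12474 = -12342$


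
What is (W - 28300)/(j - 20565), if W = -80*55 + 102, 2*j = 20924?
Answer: 32598/10103 ≈ 3.2266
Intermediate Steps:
j = 10462 (j = (½)*20924 = 10462)
W = -4298 (W = -4400 + 102 = -4298)
(W - 28300)/(j - 20565) = (-4298 - 28300)/(10462 - 20565) = -32598/(-10103) = -32598*(-1/10103) = 32598/10103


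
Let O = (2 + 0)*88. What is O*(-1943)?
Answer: -341968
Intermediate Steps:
O = 176 (O = 2*88 = 176)
O*(-1943) = 176*(-1943) = -341968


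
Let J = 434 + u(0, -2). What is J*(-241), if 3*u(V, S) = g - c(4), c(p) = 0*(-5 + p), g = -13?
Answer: -310649/3 ≈ -1.0355e+5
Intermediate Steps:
c(p) = 0
u(V, S) = -13/3 (u(V, S) = (-13 - 1*0)/3 = (-13 + 0)/3 = (⅓)*(-13) = -13/3)
J = 1289/3 (J = 434 - 13/3 = 1289/3 ≈ 429.67)
J*(-241) = (1289/3)*(-241) = -310649/3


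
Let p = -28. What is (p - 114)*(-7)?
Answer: 994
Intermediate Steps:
(p - 114)*(-7) = (-28 - 114)*(-7) = -142*(-7) = 994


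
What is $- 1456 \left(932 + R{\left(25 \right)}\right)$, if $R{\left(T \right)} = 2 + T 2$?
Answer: $-1432704$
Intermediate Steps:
$R{\left(T \right)} = 2 + 2 T$
$- 1456 \left(932 + R{\left(25 \right)}\right) = - 1456 \left(932 + \left(2 + 2 \cdot 25\right)\right) = - 1456 \left(932 + \left(2 + 50\right)\right) = - 1456 \left(932 + 52\right) = \left(-1456\right) 984 = -1432704$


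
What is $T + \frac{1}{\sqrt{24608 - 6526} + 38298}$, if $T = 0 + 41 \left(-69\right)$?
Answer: $- \frac{2074673613120}{733359361} - \frac{\sqrt{18082}}{1466718722} \approx -2829.0$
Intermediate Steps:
$T = -2829$ ($T = 0 - 2829 = -2829$)
$T + \frac{1}{\sqrt{24608 - 6526} + 38298} = -2829 + \frac{1}{\sqrt{24608 - 6526} + 38298} = -2829 + \frac{1}{\sqrt{18082} + 38298} = -2829 + \frac{1}{38298 + \sqrt{18082}}$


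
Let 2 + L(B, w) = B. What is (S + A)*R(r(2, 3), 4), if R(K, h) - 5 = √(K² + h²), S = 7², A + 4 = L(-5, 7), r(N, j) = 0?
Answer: 342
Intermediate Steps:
L(B, w) = -2 + B
A = -11 (A = -4 + (-2 - 5) = -4 - 7 = -11)
S = 49
R(K, h) = 5 + √(K² + h²)
(S + A)*R(r(2, 3), 4) = (49 - 11)*(5 + √(0² + 4²)) = 38*(5 + √(0 + 16)) = 38*(5 + √16) = 38*(5 + 4) = 38*9 = 342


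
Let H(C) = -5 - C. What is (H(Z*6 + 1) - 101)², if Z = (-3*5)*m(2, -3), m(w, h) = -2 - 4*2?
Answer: 1014049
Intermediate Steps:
m(w, h) = -10 (m(w, h) = -2 - 8 = -10)
Z = 150 (Z = -3*5*(-10) = -15*(-10) = 150)
(H(Z*6 + 1) - 101)² = ((-5 - (150*6 + 1)) - 101)² = ((-5 - (900 + 1)) - 101)² = ((-5 - 1*901) - 101)² = ((-5 - 901) - 101)² = (-906 - 101)² = (-1007)² = 1014049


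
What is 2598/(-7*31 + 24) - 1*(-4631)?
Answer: 891185/193 ≈ 4617.5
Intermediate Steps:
2598/(-7*31 + 24) - 1*(-4631) = 2598/(-217 + 24) + 4631 = 2598/(-193) + 4631 = 2598*(-1/193) + 4631 = -2598/193 + 4631 = 891185/193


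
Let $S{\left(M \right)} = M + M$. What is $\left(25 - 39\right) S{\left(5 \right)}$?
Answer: $-140$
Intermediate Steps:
$S{\left(M \right)} = 2 M$
$\left(25 - 39\right) S{\left(5 \right)} = \left(25 - 39\right) 2 \cdot 5 = \left(-14\right) 10 = -140$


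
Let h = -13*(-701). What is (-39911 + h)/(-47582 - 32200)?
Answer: 5133/13297 ≈ 0.38603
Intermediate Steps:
h = 9113
(-39911 + h)/(-47582 - 32200) = (-39911 + 9113)/(-47582 - 32200) = -30798/(-79782) = -30798*(-1/79782) = 5133/13297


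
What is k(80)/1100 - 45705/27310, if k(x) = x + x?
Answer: -459059/300410 ≈ -1.5281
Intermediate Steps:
k(x) = 2*x
k(80)/1100 - 45705/27310 = (2*80)/1100 - 45705/27310 = 160*(1/1100) - 45705*1/27310 = 8/55 - 9141/5462 = -459059/300410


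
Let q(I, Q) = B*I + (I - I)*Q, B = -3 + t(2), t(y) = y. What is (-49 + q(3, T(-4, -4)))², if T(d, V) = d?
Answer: 2704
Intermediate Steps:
B = -1 (B = -3 + 2 = -1)
q(I, Q) = -I (q(I, Q) = -I + (I - I)*Q = -I + 0*Q = -I + 0 = -I)
(-49 + q(3, T(-4, -4)))² = (-49 - 1*3)² = (-49 - 3)² = (-52)² = 2704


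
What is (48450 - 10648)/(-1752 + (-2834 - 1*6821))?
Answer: -37802/11407 ≈ -3.3139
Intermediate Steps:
(48450 - 10648)/(-1752 + (-2834 - 1*6821)) = 37802/(-1752 + (-2834 - 6821)) = 37802/(-1752 - 9655) = 37802/(-11407) = 37802*(-1/11407) = -37802/11407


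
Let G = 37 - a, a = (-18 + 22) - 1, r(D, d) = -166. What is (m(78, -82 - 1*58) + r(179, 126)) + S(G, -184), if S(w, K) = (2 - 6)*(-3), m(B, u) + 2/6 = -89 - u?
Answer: -310/3 ≈ -103.33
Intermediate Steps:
a = 3 (a = 4 - 1 = 3)
m(B, u) = -268/3 - u (m(B, u) = -⅓ + (-89 - u) = -268/3 - u)
G = 34 (G = 37 - 1*3 = 37 - 3 = 34)
S(w, K) = 12 (S(w, K) = -4*(-3) = 12)
(m(78, -82 - 1*58) + r(179, 126)) + S(G, -184) = ((-268/3 - (-82 - 1*58)) - 166) + 12 = ((-268/3 - (-82 - 58)) - 166) + 12 = ((-268/3 - 1*(-140)) - 166) + 12 = ((-268/3 + 140) - 166) + 12 = (152/3 - 166) + 12 = -346/3 + 12 = -310/3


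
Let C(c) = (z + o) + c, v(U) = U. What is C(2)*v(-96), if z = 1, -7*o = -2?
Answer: -2208/7 ≈ -315.43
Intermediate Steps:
o = 2/7 (o = -⅐*(-2) = 2/7 ≈ 0.28571)
C(c) = 9/7 + c (C(c) = (1 + 2/7) + c = 9/7 + c)
C(2)*v(-96) = (9/7 + 2)*(-96) = (23/7)*(-96) = -2208/7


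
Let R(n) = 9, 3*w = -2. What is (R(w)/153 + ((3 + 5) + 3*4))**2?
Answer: 116281/289 ≈ 402.36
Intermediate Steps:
w = -2/3 (w = (1/3)*(-2) = -2/3 ≈ -0.66667)
(R(w)/153 + ((3 + 5) + 3*4))**2 = (9/153 + ((3 + 5) + 3*4))**2 = (9*(1/153) + (8 + 12))**2 = (1/17 + 20)**2 = (341/17)**2 = 116281/289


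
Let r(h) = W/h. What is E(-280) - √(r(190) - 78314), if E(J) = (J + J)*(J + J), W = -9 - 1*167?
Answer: 313600 - I*√706792210/95 ≈ 3.136e+5 - 279.85*I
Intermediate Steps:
W = -176 (W = -9 - 167 = -176)
E(J) = 4*J² (E(J) = (2*J)*(2*J) = 4*J²)
r(h) = -176/h
E(-280) - √(r(190) - 78314) = 4*(-280)² - √(-176/190 - 78314) = 4*78400 - √(-176*1/190 - 78314) = 313600 - √(-88/95 - 78314) = 313600 - √(-7439918/95) = 313600 - I*√706792210/95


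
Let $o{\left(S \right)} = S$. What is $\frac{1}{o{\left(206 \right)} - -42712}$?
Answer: $\frac{1}{42918} \approx 2.33 \cdot 10^{-5}$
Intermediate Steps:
$\frac{1}{o{\left(206 \right)} - -42712} = \frac{1}{206 - -42712} = \frac{1}{206 + 42712} = \frac{1}{42918}$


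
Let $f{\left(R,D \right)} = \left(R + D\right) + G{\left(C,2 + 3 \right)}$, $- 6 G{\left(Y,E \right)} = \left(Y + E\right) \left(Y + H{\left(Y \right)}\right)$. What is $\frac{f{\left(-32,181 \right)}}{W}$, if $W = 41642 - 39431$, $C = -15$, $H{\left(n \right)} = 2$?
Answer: $\frac{382}{6633} \approx 0.057591$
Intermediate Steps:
$G{\left(Y,E \right)} = - \frac{\left(2 + Y\right) \left(E + Y\right)}{6}$ ($G{\left(Y,E \right)} = - \frac{\left(Y + E\right) \left(Y + 2\right)}{6} = - \frac{\left(E + Y\right) \left(2 + Y\right)}{6} = - \frac{\left(2 + Y\right) \left(E + Y\right)}{6}$)
$f{\left(R,D \right)} = - \frac{65}{3} + D + R$ ($f{\left(R,D \right)} = \left(R + D\right) - \left(-5 + \frac{75}{2} + \frac{2 + 3}{3} + \frac{1}{6} \left(2 + 3\right) \left(-15\right)\right) = \left(D + R\right) - \left(\frac{205}{6} - \frac{25}{2}\right) = \left(D + R\right) + \left(- \frac{5}{3} + 5 - \frac{75}{2} + \frac{25}{2}\right) = \left(D + R\right) - \frac{65}{3} = - \frac{65}{3} + D + R$)
$W = 2211$ ($W = 41642 - 39431 = 2211$)
$\frac{f{\left(-32,181 \right)}}{W} = \frac{- \frac{65}{3} + 181 - 32}{2211} = \frac{382}{3} \cdot \frac{1}{2211} = \frac{382}{6633}$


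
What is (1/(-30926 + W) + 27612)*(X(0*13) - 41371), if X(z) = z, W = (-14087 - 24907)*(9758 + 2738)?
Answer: -556660301022756029/487299950 ≈ -1.1423e+9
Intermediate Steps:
W = -487269024 (W = -38994*12496 = -487269024)
(1/(-30926 + W) + 27612)*(X(0*13) - 41371) = (1/(-30926 - 487269024) + 27612)*(0*13 - 41371) = (1/(-487299950) + 27612)*(0 - 41371) = (-1/487299950 + 27612)*(-41371) = (13455326219399/487299950)*(-41371) = -556660301022756029/487299950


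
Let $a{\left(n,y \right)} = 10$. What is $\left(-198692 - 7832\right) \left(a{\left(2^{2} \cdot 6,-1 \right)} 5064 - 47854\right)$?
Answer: $-575375864$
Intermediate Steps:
$\left(-198692 - 7832\right) \left(a{\left(2^{2} \cdot 6,-1 \right)} 5064 - 47854\right) = \left(-198692 - 7832\right) \left(10 \cdot 5064 - 47854\right) = - 206524 \left(50640 - 47854\right) = \left(-206524\right) 2786 = -575375864$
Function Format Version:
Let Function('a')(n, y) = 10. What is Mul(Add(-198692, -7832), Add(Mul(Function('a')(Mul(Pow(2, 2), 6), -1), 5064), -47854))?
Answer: -575375864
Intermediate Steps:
Mul(Add(-198692, -7832), Add(Mul(Function('a')(Mul(Pow(2, 2), 6), -1), 5064), -47854)) = Mul(Add(-198692, -7832), Add(Mul(10, 5064), -47854)) = Mul(-206524, Add(50640, -47854)) = Mul(-206524, 2786) = -575375864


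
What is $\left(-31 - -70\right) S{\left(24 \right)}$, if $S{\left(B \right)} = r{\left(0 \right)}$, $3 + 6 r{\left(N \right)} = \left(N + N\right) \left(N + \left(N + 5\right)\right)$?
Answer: $- \frac{39}{2} \approx -19.5$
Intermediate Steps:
$r{\left(N \right)} = - \frac{1}{2} + \frac{N \left(5 + 2 N\right)}{3}$ ($r{\left(N \right)} = - \frac{1}{2} + \frac{\left(N + N\right) \left(N + \left(N + 5\right)\right)}{6} = - \frac{1}{2} + \frac{2 N \left(N + \left(5 + N\right)\right)}{6} = - \frac{1}{2} + \frac{2 N \left(5 + 2 N\right)}{6} = - \frac{1}{2} + \frac{N \left(5 + 2 N\right)}{3}$)
$S{\left(B \right)} = - \frac{1}{2}$ ($S{\left(B \right)} = - \frac{1}{2} + \frac{2 \cdot 0^{2}}{3} + \frac{5}{3} \cdot 0 = - \frac{1}{2} + \frac{2}{3} \cdot 0 + 0 = - \frac{1}{2} + 0 + 0 = - \frac{1}{2}$)
$\left(-31 - -70\right) S{\left(24 \right)} = \left(-31 - -70\right) \left(- \frac{1}{2}\right) = \left(-31 + 70\right) \left(- \frac{1}{2}\right) = 39 \left(- \frac{1}{2}\right) = - \frac{39}{2}$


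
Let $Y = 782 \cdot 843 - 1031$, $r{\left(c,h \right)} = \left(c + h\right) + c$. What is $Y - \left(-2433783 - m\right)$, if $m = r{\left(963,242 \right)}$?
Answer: $3094146$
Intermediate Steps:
$r{\left(c,h \right)} = h + 2 c$
$m = 2168$ ($m = 242 + 2 \cdot 963 = 242 + 1926 = 2168$)
$Y = 658195$ ($Y = 659226 - 1031 = 658195$)
$Y - \left(-2433783 - m\right) = 658195 - \left(-2433783 - 2168\right) = 658195 - -2435951 = 658195 + 2435951 = 3094146$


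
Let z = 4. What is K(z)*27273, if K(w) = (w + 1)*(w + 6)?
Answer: 1363650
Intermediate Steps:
K(w) = (1 + w)*(6 + w)
K(z)*27273 = (6 + 4² + 7*4)*27273 = (6 + 16 + 28)*27273 = 50*27273 = 1363650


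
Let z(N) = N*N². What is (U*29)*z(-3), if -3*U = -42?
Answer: -10962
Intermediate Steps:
U = 14 (U = -⅓*(-42) = 14)
z(N) = N³
(U*29)*z(-3) = (14*29)*(-3)³ = 406*(-27) = -10962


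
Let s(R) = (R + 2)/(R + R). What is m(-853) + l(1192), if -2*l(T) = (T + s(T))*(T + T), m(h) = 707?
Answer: -1420754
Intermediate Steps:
s(R) = (2 + R)/(2*R) (s(R) = (2 + R)/((2*R)) = (2 + R)*(1/(2*R)) = (2 + R)/(2*R))
l(T) = -T*(T + (2 + T)/(2*T)) (l(T) = -(T + (2 + T)/(2*T))*(T + T)/2 = -(T + (2 + T)/(2*T))*2*T/2 = -T*(T + (2 + T)/(2*T)))
m(-853) + l(1192) = 707 + (-1 - 1*1192² - ½*1192) = 707 + (-1 - 1*1420864 - 596) = 707 + (-1 - 1420864 - 596) = 707 - 1421461 = -1420754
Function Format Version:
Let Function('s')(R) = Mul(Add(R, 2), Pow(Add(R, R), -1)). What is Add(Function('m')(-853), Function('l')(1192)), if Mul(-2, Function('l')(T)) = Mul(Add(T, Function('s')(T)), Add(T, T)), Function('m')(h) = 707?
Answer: -1420754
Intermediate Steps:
Function('s')(R) = Mul(Rational(1, 2), Pow(R, -1), Add(2, R)) (Function('s')(R) = Mul(Add(2, R), Pow(Mul(2, R), -1)) = Mul(Add(2, R), Mul(Rational(1, 2), Pow(R, -1))) = Mul(Rational(1, 2), Pow(R, -1), Add(2, R)))
Function('l')(T) = Mul(-1, T, Add(T, Mul(Rational(1, 2), Pow(T, -1), Add(2, T)))) (Function('l')(T) = Mul(Rational(-1, 2), Mul(Add(T, Mul(Rational(1, 2), Pow(T, -1), Add(2, T))), Add(T, T))) = Mul(Rational(-1, 2), Mul(Add(T, Mul(Rational(1, 2), Pow(T, -1), Add(2, T))), Mul(2, T))) = Mul(Rational(-1, 2), Mul(2, T, Add(T, Mul(Rational(1, 2), Pow(T, -1), Add(2, T))))) = Mul(-1, T, Add(T, Mul(Rational(1, 2), Pow(T, -1), Add(2, T)))))
Add(Function('m')(-853), Function('l')(1192)) = Add(707, Add(-1, Mul(-1, Pow(1192, 2)), Mul(Rational(-1, 2), 1192))) = Add(707, Add(-1, Mul(-1, 1420864), -596)) = Add(707, Add(-1, -1420864, -596)) = Add(707, -1421461) = -1420754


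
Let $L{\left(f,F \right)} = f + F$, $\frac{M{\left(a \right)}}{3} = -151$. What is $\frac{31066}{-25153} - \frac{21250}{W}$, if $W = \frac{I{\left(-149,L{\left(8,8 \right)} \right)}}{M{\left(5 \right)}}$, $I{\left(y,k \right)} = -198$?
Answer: $- \frac{40355869553}{830049} \approx -48619.0$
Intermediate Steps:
$M{\left(a \right)} = -453$ ($M{\left(a \right)} = 3 \left(-151\right) = -453$)
$L{\left(f,F \right)} = F + f$
$W = \frac{66}{151}$ ($W = - \frac{198}{-453} = \left(-198\right) \left(- \frac{1}{453}\right) = \frac{66}{151} \approx 0.43709$)
$\frac{31066}{-25153} - \frac{21250}{W} = \frac{31066}{-25153} - \frac{21250}{\frac{66}{151}} = 31066 \left(- \frac{1}{25153}\right) - \frac{1604375}{33} = - \frac{31066}{25153} - \frac{1604375}{33} = - \frac{40355869553}{830049}$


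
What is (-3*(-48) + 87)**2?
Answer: 53361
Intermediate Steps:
(-3*(-48) + 87)**2 = (144 + 87)**2 = 231**2 = 53361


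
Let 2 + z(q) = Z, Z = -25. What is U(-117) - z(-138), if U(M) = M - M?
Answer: 27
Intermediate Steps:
U(M) = 0
z(q) = -27 (z(q) = -2 - 25 = -27)
U(-117) - z(-138) = 0 - 1*(-27) = 0 + 27 = 27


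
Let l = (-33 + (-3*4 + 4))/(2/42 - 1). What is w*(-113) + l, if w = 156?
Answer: -351699/20 ≈ -17585.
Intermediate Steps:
l = 861/20 (l = (-33 + (-12 + 4))/(2*(1/42) - 1) = (-33 - 8)/(1/21 - 1) = -41/(-20/21) = -41*(-21/20) = 861/20 ≈ 43.050)
w*(-113) + l = 156*(-113) + 861/20 = -17628 + 861/20 = -351699/20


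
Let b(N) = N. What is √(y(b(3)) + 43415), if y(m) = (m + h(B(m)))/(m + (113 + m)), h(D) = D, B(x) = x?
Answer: √614800529/119 ≈ 208.36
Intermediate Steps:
y(m) = 2*m/(113 + 2*m) (y(m) = (m + m)/(m + (113 + m)) = (2*m)/(113 + 2*m) = 2*m/(113 + 2*m))
√(y(b(3)) + 43415) = √(2*3/(113 + 2*3) + 43415) = √(2*3/(113 + 6) + 43415) = √(2*3/119 + 43415) = √(2*3*(1/119) + 43415) = √(6/119 + 43415) = √(5166391/119) = √614800529/119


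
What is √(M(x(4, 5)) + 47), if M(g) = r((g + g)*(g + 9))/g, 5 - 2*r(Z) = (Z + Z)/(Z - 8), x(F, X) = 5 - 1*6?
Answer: √1626/6 ≈ 6.7206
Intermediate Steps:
x(F, X) = -1 (x(F, X) = 5 - 6 = -1)
r(Z) = 5/2 - Z/(-8 + Z) (r(Z) = 5/2 - (Z + Z)/(2*(Z - 8)) = 5/2 - 2*Z/(2*(-8 + Z)) = 5/2 - Z/(-8 + Z))
M(g) = (-40 + 6*g*(9 + g))/(2*g*(-8 + 2*g*(9 + g))) (M(g) = ((-40 + 3*((g + g)*(g + 9)))/(2*(-8 + (g + g)*(g + 9))))/g = ((-40 + 3*((2*g)*(9 + g)))/(2*(-8 + (2*g)*(9 + g))))/g = ((-40 + 3*(2*g*(9 + g)))/(2*(-8 + 2*g*(9 + g))))/g = ((-40 + 6*g*(9 + g))/(2*(-8 + 2*g*(9 + g))))/g = (-40 + 6*g*(9 + g))/(2*g*(-8 + 2*g*(9 + g))))
√(M(x(4, 5)) + 47) = √((½)*(-20 + 3*(-1)*(9 - 1))/(-1*(-4 - (9 - 1))) + 47) = √((½)*(-1)*(-20 + 3*(-1)*8)/(-4 - 1*8) + 47) = √((½)*(-1)*(-20 - 24)/(-4 - 8) + 47) = √((½)*(-1)*(-44)/(-12) + 47) = √((½)*(-1)*(-1/12)*(-44) + 47) = √(-11/6 + 47) = √(271/6) = √1626/6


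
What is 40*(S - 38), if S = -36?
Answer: -2960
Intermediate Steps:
40*(S - 38) = 40*(-36 - 38) = 40*(-74) = -2960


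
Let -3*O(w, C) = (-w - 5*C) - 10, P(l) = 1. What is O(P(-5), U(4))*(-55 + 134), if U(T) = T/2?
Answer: 553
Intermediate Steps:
U(T) = T/2 (U(T) = T*(1/2) = T/2)
O(w, C) = 10/3 + w/3 + 5*C/3 (O(w, C) = -((-w - 5*C) - 10)/3 = -(-10 - w - 5*C)/3 = 10/3 + w/3 + 5*C/3)
O(P(-5), U(4))*(-55 + 134) = (10/3 + (1/3)*1 + 5*((1/2)*4)/3)*(-55 + 134) = (10/3 + 1/3 + (5/3)*2)*79 = (10/3 + 1/3 + 10/3)*79 = 7*79 = 553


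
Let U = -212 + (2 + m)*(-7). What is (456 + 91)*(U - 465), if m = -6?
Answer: -355003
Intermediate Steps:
U = -184 (U = -212 + (2 - 6)*(-7) = -212 - 4*(-7) = -212 + 28 = -184)
(456 + 91)*(U - 465) = (456 + 91)*(-184 - 465) = 547*(-649) = -355003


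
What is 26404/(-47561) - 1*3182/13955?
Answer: -519806922/663713755 ≈ -0.78318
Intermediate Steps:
26404/(-47561) - 1*3182/13955 = 26404*(-1/47561) - 3182*1/13955 = -26404/47561 - 3182/13955 = -519806922/663713755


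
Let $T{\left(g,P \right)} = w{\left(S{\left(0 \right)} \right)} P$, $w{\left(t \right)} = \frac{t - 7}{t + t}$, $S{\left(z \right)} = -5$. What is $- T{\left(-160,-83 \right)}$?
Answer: $\frac{498}{5} \approx 99.6$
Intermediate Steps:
$w{\left(t \right)} = \frac{-7 + t}{2 t}$
$T{\left(g,P \right)} = \frac{6 P}{5}$ ($T{\left(g,P \right)} = \frac{-7 - 5}{2 \left(-5\right)} P = \frac{1}{2} \left(- \frac{1}{5}\right) \left(-12\right) P = \frac{6 P}{5}$)
$- T{\left(-160,-83 \right)} = - \frac{6 \left(-83\right)}{5} = \left(-1\right) \left(- \frac{498}{5}\right) = \frac{498}{5}$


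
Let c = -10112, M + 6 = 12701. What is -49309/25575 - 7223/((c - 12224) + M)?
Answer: -9376124/7953825 ≈ -1.1788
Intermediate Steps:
M = 12695 (M = -6 + 12701 = 12695)
-49309/25575 - 7223/((c - 12224) + M) = -49309/25575 - 7223/((-10112 - 12224) + 12695) = -49309*1/25575 - 7223/(-22336 + 12695) = -49309/25575 - 7223/(-9641) = -49309/25575 - 7223*(-1/9641) = -49309/25575 + 233/311 = -9376124/7953825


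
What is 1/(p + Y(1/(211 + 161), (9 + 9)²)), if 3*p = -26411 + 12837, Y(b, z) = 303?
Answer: -3/12665 ≈ -0.00023687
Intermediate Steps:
p = -13574/3 (p = (-26411 + 12837)/3 = (⅓)*(-13574) = -13574/3 ≈ -4524.7)
1/(p + Y(1/(211 + 161), (9 + 9)²)) = 1/(-13574/3 + 303) = 1/(-12665/3) = -3/12665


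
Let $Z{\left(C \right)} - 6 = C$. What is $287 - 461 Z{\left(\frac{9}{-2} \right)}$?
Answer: $- \frac{809}{2} \approx -404.5$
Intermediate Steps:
$Z{\left(C \right)} = 6 + C$
$287 - 461 Z{\left(\frac{9}{-2} \right)} = 287 - 461 \left(6 + \frac{9}{-2}\right) = 287 - 461 \left(6 + 9 \left(- \frac{1}{2}\right)\right) = 287 - 461 \left(6 - \frac{9}{2}\right) = 287 - \frac{1383}{2} = - \frac{809}{2}$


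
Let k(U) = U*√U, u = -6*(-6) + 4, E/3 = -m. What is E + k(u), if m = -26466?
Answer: 79398 + 80*√10 ≈ 79651.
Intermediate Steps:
E = 79398 (E = 3*(-1*(-26466)) = 3*26466 = 79398)
u = 40 (u = 36 + 4 = 40)
k(U) = U^(3/2)
E + k(u) = 79398 + 40^(3/2) = 79398 + 80*√10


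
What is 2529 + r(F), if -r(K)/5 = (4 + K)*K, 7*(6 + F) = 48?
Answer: 122901/49 ≈ 2508.2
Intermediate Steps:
F = 6/7 (F = -6 + (⅐)*48 = -6 + 48/7 = 6/7 ≈ 0.85714)
r(K) = -5*K*(4 + K) (r(K) = -5*(4 + K)*K = -5*K*(4 + K))
2529 + r(F) = 2529 - 5*6/7*(4 + 6/7) = 2529 - 5*6/7*34/7 = 2529 - 1020/49 = 122901/49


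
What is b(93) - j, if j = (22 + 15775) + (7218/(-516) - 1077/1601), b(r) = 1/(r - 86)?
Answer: -15210912133/963802 ≈ -15782.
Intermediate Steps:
b(r) = 1/(-86 + r)
j = 2173007117/137686 (j = 15797 + (7218*(-1/516) - 1077*1/1601) = 15797 + (-1203/86 - 1077/1601) = 15797 - 2018625/137686 = 2173007117/137686 ≈ 15782.)
b(93) - j = 1/(-86 + 93) - 1*2173007117/137686 = 1/7 - 2173007117/137686 = -15210912133/963802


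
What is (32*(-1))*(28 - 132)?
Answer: 3328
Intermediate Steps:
(32*(-1))*(28 - 132) = -32*(-104) = 3328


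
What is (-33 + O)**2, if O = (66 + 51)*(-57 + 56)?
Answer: 22500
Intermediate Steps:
O = -117 (O = 117*(-1) = -117)
(-33 + O)**2 = (-33 - 117)**2 = (-150)**2 = 22500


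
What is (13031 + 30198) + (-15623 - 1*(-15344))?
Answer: 42950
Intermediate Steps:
(13031 + 30198) + (-15623 - 1*(-15344)) = 43229 + (-15623 + 15344) = 43229 - 279 = 42950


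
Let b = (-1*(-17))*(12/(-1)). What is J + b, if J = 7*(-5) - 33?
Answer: -272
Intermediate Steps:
J = -68 (J = -35 - 33 = -68)
b = -204 (b = 17*(12*(-1)) = 17*(-12) = -204)
J + b = -68 - 204 = -272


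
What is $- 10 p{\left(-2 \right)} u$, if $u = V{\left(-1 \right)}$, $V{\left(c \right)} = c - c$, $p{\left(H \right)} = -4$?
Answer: $0$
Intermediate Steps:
$V{\left(c \right)} = 0$
$u = 0$
$- 10 p{\left(-2 \right)} u = \left(-10\right) \left(-4\right) 0 = 40 \cdot 0 = 0$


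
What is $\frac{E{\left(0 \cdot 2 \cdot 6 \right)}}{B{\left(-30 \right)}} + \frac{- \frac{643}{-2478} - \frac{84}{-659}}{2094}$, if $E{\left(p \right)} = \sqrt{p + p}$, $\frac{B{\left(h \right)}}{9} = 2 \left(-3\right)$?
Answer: $\frac{631889}{3419506188} \approx 0.00018479$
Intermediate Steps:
$B{\left(h \right)} = -54$ ($B{\left(h \right)} = 9 \cdot 2 \left(-3\right) = 9 \left(-6\right) = -54$)
$E{\left(p \right)} = \sqrt{2} \sqrt{p}$ ($E{\left(p \right)} = \sqrt{2 p} = \sqrt{2} \sqrt{p}$)
$\frac{E{\left(0 \cdot 2 \cdot 6 \right)}}{B{\left(-30 \right)}} + \frac{- \frac{643}{-2478} - \frac{84}{-659}}{2094} = \frac{\sqrt{2} \sqrt{0 \cdot 2 \cdot 6}}{-54} + \frac{- \frac{643}{-2478} - \frac{84}{-659}}{2094} = \sqrt{2} \sqrt{0 \cdot 6} \left(- \frac{1}{54}\right) + \left(\left(-643\right) \left(- \frac{1}{2478}\right) - - \frac{84}{659}\right) \frac{1}{2094} = \sqrt{2} \sqrt{0} \left(- \frac{1}{54}\right) + \left(\frac{643}{2478} + \frac{84}{659}\right) \frac{1}{2094} = \sqrt{2} \cdot 0 \left(- \frac{1}{54}\right) + \frac{631889}{1633002} \cdot \frac{1}{2094} = 0 \left(- \frac{1}{54}\right) + \frac{631889}{3419506188} = 0 + \frac{631889}{3419506188} = \frac{631889}{3419506188}$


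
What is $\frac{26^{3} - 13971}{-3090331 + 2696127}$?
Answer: $- \frac{3605}{394204} \approx -0.009145$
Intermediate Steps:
$\frac{26^{3} - 13971}{-3090331 + 2696127} = \frac{17576 - 13971}{-394204} = 3605 \left(- \frac{1}{394204}\right) = - \frac{3605}{394204}$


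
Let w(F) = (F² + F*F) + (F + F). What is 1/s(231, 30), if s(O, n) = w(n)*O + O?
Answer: 1/429891 ≈ 2.3262e-6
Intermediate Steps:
w(F) = 2*F + 2*F² (w(F) = (F² + F²) + 2*F = 2*F² + 2*F = 2*F + 2*F²)
s(O, n) = O + 2*O*n*(1 + n) (s(O, n) = (2*n*(1 + n))*O + O = 2*O*n*(1 + n) + O = O + 2*O*n*(1 + n))
1/s(231, 30) = 1/(231*(1 + 2*30*(1 + 30))) = 1/(231*(1 + 2*30*31)) = 1/(231*(1 + 1860)) = 1/(231*1861) = 1/429891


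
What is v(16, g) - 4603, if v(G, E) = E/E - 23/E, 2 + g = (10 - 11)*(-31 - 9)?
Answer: -174899/38 ≈ -4602.6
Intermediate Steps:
g = 38 (g = -2 + (10 - 11)*(-31 - 9) = -2 - 1*(-40) = -2 + 40 = 38)
v(G, E) = 1 - 23/E
v(16, g) - 4603 = (-23 + 38)/38 - 4603 = (1/38)*15 - 4603 = 15/38 - 4603 = -174899/38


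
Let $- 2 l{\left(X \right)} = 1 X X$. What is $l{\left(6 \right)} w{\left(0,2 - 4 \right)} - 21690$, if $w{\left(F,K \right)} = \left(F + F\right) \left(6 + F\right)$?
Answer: $-21690$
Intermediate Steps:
$l{\left(X \right)} = - \frac{X^{2}}{2}$ ($l{\left(X \right)} = - \frac{1 X X}{2} = - \frac{X X}{2} = - \frac{X^{2}}{2}$)
$w{\left(F,K \right)} = 2 F \left(6 + F\right)$
$l{\left(6 \right)} w{\left(0,2 - 4 \right)} - 21690 = - \frac{6^{2}}{2} \cdot 2 \cdot 0 \left(6 + 0\right) - 21690 = \left(- \frac{1}{2}\right) 36 \cdot 2 \cdot 0 \cdot 6 - 21690 = \left(-18\right) 0 - 21690 = 0 - 21690 = -21690$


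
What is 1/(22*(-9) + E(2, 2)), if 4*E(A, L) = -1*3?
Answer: -4/795 ≈ -0.0050314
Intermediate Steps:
E(A, L) = -3/4 (E(A, L) = (-1*3)/4 = (1/4)*(-3) = -3/4)
1/(22*(-9) + E(2, 2)) = 1/(22*(-9) - 3/4) = 1/(-198 - 3/4) = 1/(-795/4) = -4/795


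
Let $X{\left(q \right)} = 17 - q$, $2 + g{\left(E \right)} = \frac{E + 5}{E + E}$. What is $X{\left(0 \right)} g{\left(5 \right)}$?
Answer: $-17$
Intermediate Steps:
$g{\left(E \right)} = -2 + \frac{5 + E}{2 E}$ ($g{\left(E \right)} = -2 + \frac{E + 5}{E + E} = -2 + \frac{5 + E}{2 E}$)
$X{\left(0 \right)} g{\left(5 \right)} = \left(17 - 0\right) \frac{5 - 15}{2 \cdot 5} = \left(17 + 0\right) \frac{1}{2} \cdot \frac{1}{5} \left(5 - 15\right) = 17 \cdot \frac{1}{2} \cdot \frac{1}{5} \left(-10\right) = 17 \left(-1\right) = -17$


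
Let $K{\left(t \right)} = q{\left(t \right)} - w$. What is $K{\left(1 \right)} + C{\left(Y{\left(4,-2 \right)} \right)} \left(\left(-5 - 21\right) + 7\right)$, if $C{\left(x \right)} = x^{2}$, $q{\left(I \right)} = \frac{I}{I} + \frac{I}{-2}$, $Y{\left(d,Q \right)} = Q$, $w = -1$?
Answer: $- \frac{149}{2} \approx -74.5$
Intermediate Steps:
$q{\left(I \right)} = 1 - \frac{I}{2}$ ($q{\left(I \right)} = 1 + I \left(- \frac{1}{2}\right) = 1 - \frac{I}{2}$)
$K{\left(t \right)} = 2 - \frac{t}{2}$ ($K{\left(t \right)} = \left(1 - \frac{t}{2}\right) - -1 = \left(1 - \frac{t}{2}\right) + 1 = 2 - \frac{t}{2}$)
$K{\left(1 \right)} + C{\left(Y{\left(4,-2 \right)} \right)} \left(\left(-5 - 21\right) + 7\right) = \left(2 - \frac{1}{2}\right) + \left(-2\right)^{2} \left(\left(-5 - 21\right) + 7\right) = \left(2 - \frac{1}{2}\right) + 4 \left(-26 + 7\right) = \frac{3}{2} + 4 \left(-19\right) = \frac{3}{2} - 76 = - \frac{149}{2}$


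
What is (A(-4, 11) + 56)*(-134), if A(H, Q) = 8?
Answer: -8576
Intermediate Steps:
(A(-4, 11) + 56)*(-134) = (8 + 56)*(-134) = 64*(-134) = -8576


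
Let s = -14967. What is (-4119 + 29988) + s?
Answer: 10902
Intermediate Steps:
(-4119 + 29988) + s = (-4119 + 29988) - 14967 = 25869 - 14967 = 10902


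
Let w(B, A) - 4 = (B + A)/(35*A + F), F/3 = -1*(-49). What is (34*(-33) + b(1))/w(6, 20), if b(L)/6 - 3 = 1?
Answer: -155001/569 ≈ -272.41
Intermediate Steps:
b(L) = 24 (b(L) = 18 + 6*1 = 18 + 6 = 24)
F = 147 (F = 3*(-1*(-49)) = 3*49 = 147)
w(B, A) = 4 + (A + B)/(147 + 35*A) (w(B, A) = 4 + (B + A)/(35*A + 147) = 4 + (A + B)/(147 + 35*A))
(34*(-33) + b(1))/w(6, 20) = (34*(-33) + 24)/(((588 + 6 + 141*20)/(7*(21 + 5*20)))) = (-1122 + 24)/(((588 + 6 + 2820)/(7*(21 + 100)))) = -1098/((⅐)*3414/121) = -1098/((⅐)*(1/121)*3414) = -1098/3414/847 = -1098*847/3414 = -155001/569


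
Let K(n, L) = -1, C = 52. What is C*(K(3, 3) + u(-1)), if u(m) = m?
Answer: -104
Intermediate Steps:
C*(K(3, 3) + u(-1)) = 52*(-1 - 1) = 52*(-2) = -104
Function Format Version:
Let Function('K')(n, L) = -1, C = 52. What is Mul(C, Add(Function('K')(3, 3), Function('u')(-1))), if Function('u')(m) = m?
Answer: -104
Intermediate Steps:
Mul(C, Add(Function('K')(3, 3), Function('u')(-1))) = Mul(52, Add(-1, -1)) = Mul(52, -2) = -104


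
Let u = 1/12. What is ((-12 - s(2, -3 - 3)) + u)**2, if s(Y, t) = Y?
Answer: 27889/144 ≈ 193.67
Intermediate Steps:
u = 1/12 ≈ 0.083333
((-12 - s(2, -3 - 3)) + u)**2 = ((-12 - 1*2) + 1/12)**2 = ((-12 - 2) + 1/12)**2 = (-14 + 1/12)**2 = (-167/12)**2 = 27889/144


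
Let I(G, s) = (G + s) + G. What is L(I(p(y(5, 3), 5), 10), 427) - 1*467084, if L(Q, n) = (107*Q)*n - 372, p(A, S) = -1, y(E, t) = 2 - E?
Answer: -101944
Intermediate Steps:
I(G, s) = s + 2*G
L(Q, n) = -372 + 107*Q*n (L(Q, n) = 107*Q*n - 372 = -372 + 107*Q*n)
L(I(p(y(5, 3), 5), 10), 427) - 1*467084 = (-372 + 107*(10 + 2*(-1))*427) - 1*467084 = (-372 + 107*(10 - 2)*427) - 467084 = (-372 + 107*8*427) - 467084 = (-372 + 365512) - 467084 = 365140 - 467084 = -101944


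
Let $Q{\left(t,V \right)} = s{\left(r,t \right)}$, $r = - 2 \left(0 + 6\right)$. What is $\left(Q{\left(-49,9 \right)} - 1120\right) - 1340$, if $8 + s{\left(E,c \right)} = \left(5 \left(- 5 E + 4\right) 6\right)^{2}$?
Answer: $3683932$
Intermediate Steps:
$r = -12$ ($r = \left(-2\right) 6 = -12$)
$s{\left(E,c \right)} = -8 + \left(120 - 150 E\right)^{2}$ ($s{\left(E,c \right)} = -8 + \left(5 \left(- 5 E + 4\right) 6\right)^{2} = -8 + \left(5 \left(4 - 5 E\right) 6\right)^{2} = -8 + \left(\left(20 - 25 E\right) 6\right)^{2} = -8 + \left(120 - 150 E\right)^{2}$)
$Q{\left(t,V \right)} = 3686392$ ($Q{\left(t,V \right)} = 14392 - -432000 + 22500 \left(-12\right)^{2} = 14392 + 432000 + 22500 \cdot 144 = 14392 + 432000 + 3240000 = 3686392$)
$\left(Q{\left(-49,9 \right)} - 1120\right) - 1340 = \left(3686392 - 1120\right) - 1340 = 3685272 - 1340 = 3683932$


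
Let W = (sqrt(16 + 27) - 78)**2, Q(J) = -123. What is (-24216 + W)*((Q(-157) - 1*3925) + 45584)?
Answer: -751344704 - 6479616*sqrt(43) ≈ -7.9383e+8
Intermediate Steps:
W = (-78 + sqrt(43))**2 (W = (sqrt(43) - 78)**2 = (-78 + sqrt(43))**2 ≈ 5104.0)
(-24216 + W)*((Q(-157) - 1*3925) + 45584) = (-24216 + (78 - sqrt(43))**2)*((-123 - 1*3925) + 45584) = (-24216 + (78 - sqrt(43))**2)*((-123 - 3925) + 45584) = (-24216 + (78 - sqrt(43))**2)*(-4048 + 45584) = (-24216 + (78 - sqrt(43))**2)*41536 = -1005835776 + 41536*(78 - sqrt(43))**2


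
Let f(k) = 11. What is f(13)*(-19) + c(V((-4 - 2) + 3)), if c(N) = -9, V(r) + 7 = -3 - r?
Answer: -218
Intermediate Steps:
V(r) = -10 - r (V(r) = -7 + (-3 - r) = -10 - r)
f(13)*(-19) + c(V((-4 - 2) + 3)) = 11*(-19) - 9 = -209 - 9 = -218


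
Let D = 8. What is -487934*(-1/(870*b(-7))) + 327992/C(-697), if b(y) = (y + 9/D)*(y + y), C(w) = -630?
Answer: -220598944/429345 ≈ -513.80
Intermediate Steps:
b(y) = 2*y*(9/8 + y) (b(y) = (y + 9/8)*(y + y) = (y + 9*(1/8))*(2*y) = (y + 9/8)*(2*y) = (9/8 + y)*(2*y) = 2*y*(9/8 + y))
-487934*(-1/(870*b(-7))) + 327992/C(-697) = -487934*2/(3045*(9 + 8*(-7))) + 327992/(-630) = -487934*2/(3045*(9 - 56)) + 327992*(-1/630) = -487934/((((1/4)*(-7)*(-47))*(-58))*15) - 23428/45 = -487934/(((329/4)*(-58))*15) - 23428/45 = -487934/((-9541/2*15)) - 23428/45 = -487934/(-143115/2) - 23428/45 = -487934*(-2/143115) - 23428/45 = 975868/143115 - 23428/45 = -220598944/429345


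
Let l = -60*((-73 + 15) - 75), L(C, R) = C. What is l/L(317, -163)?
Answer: 7980/317 ≈ 25.173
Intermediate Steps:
l = 7980 (l = -60*(-58 - 75) = -60*(-133) = 7980)
l/L(317, -163) = 7980/317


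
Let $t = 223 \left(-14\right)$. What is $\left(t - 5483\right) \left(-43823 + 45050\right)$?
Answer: $-10558335$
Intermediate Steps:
$t = -3122$
$\left(t - 5483\right) \left(-43823 + 45050\right) = \left(-3122 - 5483\right) \left(-43823 + 45050\right) = \left(-8605\right) 1227 = -10558335$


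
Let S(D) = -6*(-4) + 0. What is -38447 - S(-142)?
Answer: -38471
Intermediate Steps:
S(D) = 24 (S(D) = 24 + 0 = 24)
-38447 - S(-142) = -38447 - 1*24 = -38447 - 24 = -38471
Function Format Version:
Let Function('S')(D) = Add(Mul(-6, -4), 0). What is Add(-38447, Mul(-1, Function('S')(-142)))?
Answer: -38471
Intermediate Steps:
Function('S')(D) = 24 (Function('S')(D) = Add(24, 0) = 24)
Add(-38447, Mul(-1, Function('S')(-142))) = Add(-38447, Mul(-1, 24)) = Add(-38447, -24) = -38471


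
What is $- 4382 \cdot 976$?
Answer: $-4276832$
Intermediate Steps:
$- 4382 \cdot 976 = \left(-1\right) 4276832 = -4276832$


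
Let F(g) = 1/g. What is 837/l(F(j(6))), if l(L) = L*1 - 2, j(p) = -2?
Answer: -1674/5 ≈ -334.80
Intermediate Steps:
F(g) = 1/g
l(L) = -2 + L (l(L) = L - 2 = -2 + L)
837/l(F(j(6))) = 837/(-2 + 1/(-2)) = 837/(-2 - 1/2) = 837/(-5/2) = 837*(-2/5) = -1674/5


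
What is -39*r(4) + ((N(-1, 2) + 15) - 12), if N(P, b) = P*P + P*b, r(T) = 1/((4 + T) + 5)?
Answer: -1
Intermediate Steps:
r(T) = 1/(9 + T)
N(P, b) = P**2 + P*b
-39*r(4) + ((N(-1, 2) + 15) - 12) = -39/(9 + 4) + ((-(-1 + 2) + 15) - 12) = -39/13 + ((-1*1 + 15) - 12) = -39*1/13 + ((-1 + 15) - 12) = -3 + (14 - 12) = -3 + 2 = -1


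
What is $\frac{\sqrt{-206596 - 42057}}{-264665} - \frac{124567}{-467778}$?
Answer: $\frac{124567}{467778} - \frac{i \sqrt{248653}}{264665} \approx 0.26629 - 0.0018841 i$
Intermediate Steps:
$\frac{\sqrt{-206596 - 42057}}{-264665} - \frac{124567}{-467778} = \sqrt{-248653} \left(- \frac{1}{264665}\right) - - \frac{124567}{467778} = i \sqrt{248653} \left(- \frac{1}{264665}\right) + \frac{124567}{467778} = - \frac{i \sqrt{248653}}{264665} + \frac{124567}{467778} = \frac{124567}{467778} - \frac{i \sqrt{248653}}{264665}$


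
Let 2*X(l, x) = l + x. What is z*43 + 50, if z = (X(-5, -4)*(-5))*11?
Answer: 21385/2 ≈ 10693.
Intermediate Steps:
X(l, x) = l/2 + x/2 (X(l, x) = (l + x)/2 = l/2 + x/2)
z = 495/2 (z = (((1/2)*(-5) + (1/2)*(-4))*(-5))*11 = ((-5/2 - 2)*(-5))*11 = -9/2*(-5)*11 = (45/2)*11 = 495/2 ≈ 247.50)
z*43 + 50 = (495/2)*43 + 50 = 21285/2 + 50 = 21385/2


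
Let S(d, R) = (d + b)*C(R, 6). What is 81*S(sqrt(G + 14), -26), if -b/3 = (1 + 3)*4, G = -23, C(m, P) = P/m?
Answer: 11664/13 - 729*I/13 ≈ 897.23 - 56.077*I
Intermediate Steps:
b = -48 (b = -3*(1 + 3)*4 = -12*4 = -3*16 = -48)
S(d, R) = 6*(-48 + d)/R (S(d, R) = (d - 48)*(6/R) = (-48 + d)*(6/R) = 6*(-48 + d)/R)
81*S(sqrt(G + 14), -26) = 81*(6*(-48 + sqrt(-23 + 14))/(-26)) = 81*(6*(-1/26)*(-48 + sqrt(-9))) = 81*(6*(-1/26)*(-48 + 3*I)) = 81*(144/13 - 9*I/13) = 11664/13 - 729*I/13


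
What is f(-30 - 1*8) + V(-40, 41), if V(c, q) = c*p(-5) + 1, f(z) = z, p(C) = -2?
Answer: 43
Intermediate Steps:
V(c, q) = 1 - 2*c (V(c, q) = c*(-2) + 1 = -2*c + 1 = 1 - 2*c)
f(-30 - 1*8) + V(-40, 41) = (-30 - 1*8) + (1 - 2*(-40)) = (-30 - 8) + (1 + 80) = -38 + 81 = 43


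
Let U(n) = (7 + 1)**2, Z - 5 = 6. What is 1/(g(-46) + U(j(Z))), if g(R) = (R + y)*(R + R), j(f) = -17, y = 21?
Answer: 1/2364 ≈ 0.00042301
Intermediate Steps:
Z = 11 (Z = 5 + 6 = 11)
g(R) = 2*R*(21 + R) (g(R) = (R + 21)*(R + R) = (21 + R)*(2*R) = 2*R*(21 + R))
U(n) = 64 (U(n) = 8**2 = 64)
1/(g(-46) + U(j(Z))) = 1/(2*(-46)*(21 - 46) + 64) = 1/(2*(-46)*(-25) + 64) = 1/(2300 + 64) = 1/2364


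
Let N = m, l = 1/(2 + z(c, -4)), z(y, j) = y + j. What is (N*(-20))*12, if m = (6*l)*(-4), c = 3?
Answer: 5760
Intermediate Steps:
z(y, j) = j + y
l = 1 (l = 1/(2 + (-4 + 3)) = 1/(2 - 1) = 1/1 = 1)
m = -24 (m = (6*1)*(-4) = 6*(-4) = -24)
N = -24
(N*(-20))*12 = -24*(-20)*12 = 480*12 = 5760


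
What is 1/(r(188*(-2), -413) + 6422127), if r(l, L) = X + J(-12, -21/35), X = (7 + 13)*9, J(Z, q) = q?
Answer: 5/32111532 ≈ 1.5571e-7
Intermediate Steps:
X = 180 (X = 20*9 = 180)
r(l, L) = 897/5 (r(l, L) = 180 - 21/35 = 180 - 21*1/35 = 180 - 3/5 = 897/5)
1/(r(188*(-2), -413) + 6422127) = 1/(897/5 + 6422127) = 1/(32111532/5) = 5/32111532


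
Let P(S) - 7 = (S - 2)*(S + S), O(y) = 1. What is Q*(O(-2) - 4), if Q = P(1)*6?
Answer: -90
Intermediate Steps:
P(S) = 7 + 2*S*(-2 + S) (P(S) = 7 + (S - 2)*(S + S) = 7 + (-2 + S)*(2*S) = 7 + 2*S*(-2 + S))
Q = 30 (Q = (7 - 4*1 + 2*1²)*6 = (7 - 4 + 2*1)*6 = (7 - 4 + 2)*6 = 5*6 = 30)
Q*(O(-2) - 4) = 30*(1 - 4) = 30*(-3) = -90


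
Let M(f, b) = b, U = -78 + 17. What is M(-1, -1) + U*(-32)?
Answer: 1951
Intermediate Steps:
U = -61
M(-1, -1) + U*(-32) = -1 - 61*(-32) = -1 + 1952 = 1951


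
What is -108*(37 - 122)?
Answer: 9180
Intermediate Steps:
-108*(37 - 122) = -108*(-85) = 9180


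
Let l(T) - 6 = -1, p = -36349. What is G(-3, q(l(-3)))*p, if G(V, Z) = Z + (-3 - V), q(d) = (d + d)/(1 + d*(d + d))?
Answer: -363490/51 ≈ -7127.3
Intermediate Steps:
l(T) = 5 (l(T) = 6 - 1 = 5)
q(d) = 2*d/(1 + 2*d²) (q(d) = (2*d)/(1 + d*(2*d)) = (2*d)/(1 + 2*d²) = 2*d/(1 + 2*d²))
G(V, Z) = -3 + Z - V
G(-3, q(l(-3)))*p = (-3 + 2*5/(1 + 2*5²) - 1*(-3))*(-36349) = (-3 + 2*5/(1 + 2*25) + 3)*(-36349) = (-3 + 2*5/(1 + 50) + 3)*(-36349) = (-3 + 2*5/51 + 3)*(-36349) = (-3 + 2*5*(1/51) + 3)*(-36349) = (-3 + 10/51 + 3)*(-36349) = (10/51)*(-36349) = -363490/51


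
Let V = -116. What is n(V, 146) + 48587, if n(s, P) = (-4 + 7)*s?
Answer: 48239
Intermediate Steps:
n(s, P) = 3*s
n(V, 146) + 48587 = 3*(-116) + 48587 = -348 + 48587 = 48239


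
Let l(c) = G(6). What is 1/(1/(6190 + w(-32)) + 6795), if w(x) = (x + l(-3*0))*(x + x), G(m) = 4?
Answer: 7982/54237691 ≈ 0.00014717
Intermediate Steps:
l(c) = 4
w(x) = 2*x*(4 + x) (w(x) = (x + 4)*(x + x) = (4 + x)*(2*x) = 2*x*(4 + x))
1/(1/(6190 + w(-32)) + 6795) = 1/(1/(6190 + 2*(-32)*(4 - 32)) + 6795) = 1/(1/(6190 + 2*(-32)*(-28)) + 6795) = 1/(1/(6190 + 1792) + 6795) = 1/(1/7982 + 6795) = 1/(54237691/7982) = 7982/54237691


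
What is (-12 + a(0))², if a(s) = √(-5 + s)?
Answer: (12 - I*√5)² ≈ 139.0 - 53.666*I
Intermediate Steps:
(-12 + a(0))² = (-12 + √(-5 + 0))² = (-12 + √(-5))² = (-12 + I*√5)²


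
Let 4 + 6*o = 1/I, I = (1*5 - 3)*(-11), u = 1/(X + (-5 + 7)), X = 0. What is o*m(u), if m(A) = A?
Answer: -89/264 ≈ -0.33712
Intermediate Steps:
u = ½ (u = 1/(0 + (-5 + 7)) = 1/(0 + 2) = 1/2 = ½ ≈ 0.50000)
I = -22 (I = (5 - 3)*(-11) = 2*(-11) = -22)
o = -89/132 (o = -⅔ + (⅙)/(-22) = -⅔ + (⅙)*(-1/22) = -⅔ - 1/132 = -89/132 ≈ -0.67424)
o*m(u) = -89/132*½ = -89/264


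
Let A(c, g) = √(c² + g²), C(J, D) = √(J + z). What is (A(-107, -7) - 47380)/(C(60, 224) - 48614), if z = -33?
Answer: 2303331320/2363320969 - 48614*√11498/2363320969 - 3*√34494/2363320969 + 142140*√3/2363320969 ≈ 0.97251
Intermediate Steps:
C(J, D) = √(-33 + J) (C(J, D) = √(J - 33) = √(-33 + J))
(A(-107, -7) - 47380)/(C(60, 224) - 48614) = (√((-107)² + (-7)²) - 47380)/(√(-33 + 60) - 48614) = (√(11449 + 49) - 47380)/(√27 - 48614) = (√11498 - 47380)/(3*√3 - 48614) = (-47380 + √11498)/(-48614 + 3*√3)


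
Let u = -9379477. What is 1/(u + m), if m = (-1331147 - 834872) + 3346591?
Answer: -1/8198905 ≈ -1.2197e-7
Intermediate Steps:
m = 1180572 (m = -2166019 + 3346591 = 1180572)
1/(u + m) = 1/(-9379477 + 1180572) = 1/(-8198905) = -1/8198905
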